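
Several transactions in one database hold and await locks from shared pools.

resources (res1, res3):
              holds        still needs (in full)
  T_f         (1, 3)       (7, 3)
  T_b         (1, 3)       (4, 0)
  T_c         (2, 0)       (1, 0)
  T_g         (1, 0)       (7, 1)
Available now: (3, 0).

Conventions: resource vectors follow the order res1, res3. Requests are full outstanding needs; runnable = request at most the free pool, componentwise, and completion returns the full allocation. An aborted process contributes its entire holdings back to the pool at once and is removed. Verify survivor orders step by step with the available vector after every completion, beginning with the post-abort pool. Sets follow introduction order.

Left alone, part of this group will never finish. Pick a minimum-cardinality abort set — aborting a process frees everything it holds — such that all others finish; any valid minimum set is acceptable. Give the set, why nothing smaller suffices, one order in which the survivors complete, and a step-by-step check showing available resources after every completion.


The answer: abort T_f.
Key observation: the returned (1, 3) from T_f is what brings T_g — unrunnable before, under any order — into play at step 3.
Why nothing smaller works: aborting no one leaves the state deadlocked as given.
One survivor order: T_b, T_c, T_g. Walking it through (post-abort pool first):
  pool = (4, 3)
  T_b: need (4, 0) fits (4, 3); releases (1, 3), pool now (5, 6)
  T_c: need (1, 0) fits (5, 6); releases (2, 0), pool now (7, 6)
  T_g: need (7, 1) fits (7, 6); releases (1, 0), pool now (8, 6)


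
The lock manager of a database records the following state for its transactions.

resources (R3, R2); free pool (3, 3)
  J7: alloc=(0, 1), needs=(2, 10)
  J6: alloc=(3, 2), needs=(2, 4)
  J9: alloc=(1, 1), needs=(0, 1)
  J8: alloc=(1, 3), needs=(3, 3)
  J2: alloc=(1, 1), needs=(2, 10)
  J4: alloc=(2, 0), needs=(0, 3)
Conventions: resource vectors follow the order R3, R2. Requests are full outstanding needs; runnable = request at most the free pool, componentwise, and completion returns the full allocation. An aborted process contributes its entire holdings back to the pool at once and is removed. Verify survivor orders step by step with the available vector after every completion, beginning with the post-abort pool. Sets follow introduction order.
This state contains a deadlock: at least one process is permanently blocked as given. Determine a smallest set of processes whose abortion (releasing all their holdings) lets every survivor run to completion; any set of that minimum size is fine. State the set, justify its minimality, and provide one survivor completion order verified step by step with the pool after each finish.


The answer: abort J2.
Key observation: before aborting J2, J7 was permanently blocked — no order could ever run it; afterwards it completes at step 4.
Minimality: the empty abort set fails — the state is deadlocked as it stands.
The survivors complete as J6, J8, J9, J7, J4. Step-by-step check (starting from the post-abort pool):
  pool = (4, 4)
  J6: need (2, 4) fits (4, 4); releases (3, 2), pool now (7, 6)
  J8: need (3, 3) fits (7, 6); releases (1, 3), pool now (8, 9)
  J9: need (0, 1) fits (8, 9); releases (1, 1), pool now (9, 10)
  J7: need (2, 10) fits (9, 10); releases (0, 1), pool now (9, 11)
  J4: need (0, 3) fits (9, 11); releases (2, 0), pool now (11, 11)


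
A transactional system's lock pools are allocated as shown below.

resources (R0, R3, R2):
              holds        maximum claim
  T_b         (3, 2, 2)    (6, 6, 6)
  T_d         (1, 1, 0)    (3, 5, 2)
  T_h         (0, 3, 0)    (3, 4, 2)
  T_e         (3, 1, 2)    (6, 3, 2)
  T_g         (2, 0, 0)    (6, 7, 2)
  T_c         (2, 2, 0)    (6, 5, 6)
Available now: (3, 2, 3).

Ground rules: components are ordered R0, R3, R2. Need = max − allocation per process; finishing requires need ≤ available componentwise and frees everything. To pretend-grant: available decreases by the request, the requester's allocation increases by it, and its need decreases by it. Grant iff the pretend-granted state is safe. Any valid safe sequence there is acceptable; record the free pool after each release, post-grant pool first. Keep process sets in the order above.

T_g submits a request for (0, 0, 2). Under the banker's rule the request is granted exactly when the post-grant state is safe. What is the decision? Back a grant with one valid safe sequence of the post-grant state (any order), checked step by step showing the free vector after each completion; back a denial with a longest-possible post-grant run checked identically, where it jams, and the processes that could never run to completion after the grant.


GRANT: granting preserves safety; a valid post-grant sequence is T_e, T_h, T_d, T_g, T_b, T_c.
Key observation: (3, 2, 1) free after granting still covers T_e first, and each release covers the next.
Step-by-step check of the post-grant state:
  pool = (3, 2, 1)
  T_e: need (3, 2, 0) fits (3, 2, 1); releases (3, 1, 2), pool now (6, 3, 3)
  T_h: need (3, 1, 2) fits (6, 3, 3); releases (0, 3, 0), pool now (6, 6, 3)
  T_d: need (2, 4, 2) fits (6, 6, 3); releases (1, 1, 0), pool now (7, 7, 3)
  T_g: need (4, 7, 0) fits (7, 7, 3); releases (2, 0, 2), pool now (9, 7, 5)
  T_b: need (3, 4, 4) fits (9, 7, 5); releases (3, 2, 2), pool now (12, 9, 7)
  T_c: need (4, 3, 6) fits (12, 9, 7); releases (2, 2, 0), pool now (14, 11, 7)


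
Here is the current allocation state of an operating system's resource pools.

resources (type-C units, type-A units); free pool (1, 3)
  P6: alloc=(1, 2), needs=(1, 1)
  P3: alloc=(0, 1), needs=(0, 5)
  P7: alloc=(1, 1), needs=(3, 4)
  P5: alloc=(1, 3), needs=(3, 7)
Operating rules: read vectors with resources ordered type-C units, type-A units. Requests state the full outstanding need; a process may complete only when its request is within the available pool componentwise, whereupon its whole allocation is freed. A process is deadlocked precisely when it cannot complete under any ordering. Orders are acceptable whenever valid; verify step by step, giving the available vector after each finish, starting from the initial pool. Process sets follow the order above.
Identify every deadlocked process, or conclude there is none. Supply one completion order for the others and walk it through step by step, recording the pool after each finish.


Deadlocked: P7 and P5.
Key observation: the pool after P6, P3 is (2, 6); every surviving request exceeds it in type-C units, so progress ends there.
One completion order for the rest: P6, P3. Walking it through:
  pool = (1, 3)
  run P6 (needs (1, 1), free (1, 3)); after release of (1, 2) the pool is (2, 5)
  run P3 (needs (0, 5), free (2, 5)); after release of (0, 1) the pool is (2, 6)
None of the blocked processes ever fits:
  P7 still needs (3, 4) but only (2, 6) is free — short on type-C units
  P5 still needs (3, 7) but only (2, 6) is free — short on type-C units and type-A units


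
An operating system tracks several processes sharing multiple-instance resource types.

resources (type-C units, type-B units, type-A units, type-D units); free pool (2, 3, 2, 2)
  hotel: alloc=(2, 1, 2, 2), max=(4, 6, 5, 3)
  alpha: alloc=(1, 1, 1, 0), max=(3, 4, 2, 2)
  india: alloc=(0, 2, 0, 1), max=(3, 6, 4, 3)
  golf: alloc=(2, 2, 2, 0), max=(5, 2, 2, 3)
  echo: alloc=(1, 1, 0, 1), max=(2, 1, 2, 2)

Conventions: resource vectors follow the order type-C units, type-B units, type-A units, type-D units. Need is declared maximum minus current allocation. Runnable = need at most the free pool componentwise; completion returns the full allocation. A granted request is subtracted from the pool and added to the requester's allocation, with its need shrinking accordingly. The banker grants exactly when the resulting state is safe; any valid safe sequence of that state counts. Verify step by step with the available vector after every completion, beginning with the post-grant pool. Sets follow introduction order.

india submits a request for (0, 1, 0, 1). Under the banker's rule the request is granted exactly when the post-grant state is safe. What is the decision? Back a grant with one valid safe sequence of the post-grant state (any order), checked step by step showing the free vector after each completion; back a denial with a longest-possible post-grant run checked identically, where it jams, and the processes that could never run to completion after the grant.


DENY. Granting would leave the state unsafe.
Key observation: after echo, alpha the pool peaks at (4, 4, 3, 2), and each blocked process is short somewhere: hotel on type-B units; india on type-A units; golf on type-D units.
After a pretend grant, a maximal execution: echo, alpha — then nothing else fits. Step-by-step check:
  pool = (2, 2, 2, 1)
  run echo (needs (1, 0, 2, 1), free (2, 2, 2, 1)); after release of (1, 1, 0, 1) the pool is (3, 3, 2, 2)
  run alpha (needs (2, 3, 1, 2), free (3, 3, 2, 2)); after release of (1, 1, 1, 0) the pool is (4, 4, 3, 2)
  hotel cannot run: need (2, 5, 3, 1) vs free (4, 4, 3, 2) (insufficient type-B units)
  india cannot run: need (3, 3, 4, 1) vs free (4, 4, 3, 2) (insufficient type-A units)
  golf cannot run: need (3, 0, 0, 3) vs free (4, 4, 3, 2) (insufficient type-D units)
Post-grant, the permanently blocked set is hotel, india and golf.


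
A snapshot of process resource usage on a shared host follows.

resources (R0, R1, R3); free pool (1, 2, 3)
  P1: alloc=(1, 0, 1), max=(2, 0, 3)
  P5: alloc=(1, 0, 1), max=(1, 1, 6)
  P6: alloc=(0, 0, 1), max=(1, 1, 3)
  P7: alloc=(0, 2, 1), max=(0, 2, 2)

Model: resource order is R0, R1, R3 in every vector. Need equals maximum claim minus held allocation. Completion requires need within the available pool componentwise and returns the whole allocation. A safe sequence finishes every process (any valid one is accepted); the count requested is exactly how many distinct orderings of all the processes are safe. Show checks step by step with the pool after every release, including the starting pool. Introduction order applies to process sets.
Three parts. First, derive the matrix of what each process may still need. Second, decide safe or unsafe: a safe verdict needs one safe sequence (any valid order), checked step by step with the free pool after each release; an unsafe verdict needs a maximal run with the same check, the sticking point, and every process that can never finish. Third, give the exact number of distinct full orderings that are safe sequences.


(1) Need matrix, components ordered R0, R1, R3:
  P1: (1, 0, 2)
  P5: (0, 1, 5)
  P6: (1, 1, 2)
  P7: (0, 0, 1)
(2) SAFE, for example via the order P6, P1, P7, P5.
Key observation: P6 marks the first exact bind of the order: its need (1, 1, 2) fits the free (1, 2, 3) with zero slack on a requested resource.
Walking it through:
  pool = (1, 2, 3)
  P6: need (1, 1, 2) fits (1, 2, 3); releases (0, 0, 1), pool now (1, 2, 4)
  P1: need (1, 0, 2) fits (1, 2, 4); releases (1, 0, 1), pool now (2, 2, 5)
  P7: need (0, 0, 1) fits (2, 2, 5); releases (0, 2, 1), pool now (2, 4, 6)
  P5: need (0, 1, 5) fits (2, 4, 6); releases (1, 0, 1), pool now (3, 4, 7)
(3) The exact count: 12 of the possible complete orderings are safe sequences.


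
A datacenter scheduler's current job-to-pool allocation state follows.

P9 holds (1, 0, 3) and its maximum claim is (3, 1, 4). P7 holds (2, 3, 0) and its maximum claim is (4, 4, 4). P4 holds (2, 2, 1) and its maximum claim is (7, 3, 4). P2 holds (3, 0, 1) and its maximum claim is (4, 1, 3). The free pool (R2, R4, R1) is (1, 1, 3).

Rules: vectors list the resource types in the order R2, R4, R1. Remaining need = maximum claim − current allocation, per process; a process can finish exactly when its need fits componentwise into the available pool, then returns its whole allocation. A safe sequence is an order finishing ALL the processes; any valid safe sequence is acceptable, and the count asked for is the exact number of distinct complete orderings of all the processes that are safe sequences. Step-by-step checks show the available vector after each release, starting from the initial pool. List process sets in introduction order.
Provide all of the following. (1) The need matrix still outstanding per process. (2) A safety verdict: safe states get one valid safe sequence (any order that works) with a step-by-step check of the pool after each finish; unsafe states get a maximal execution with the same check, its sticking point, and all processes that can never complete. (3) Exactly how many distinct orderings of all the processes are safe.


(1) Need matrix, components ordered R2, R4, R1:
  P9: (2, 1, 1)
  P7: (2, 1, 4)
  P4: (5, 1, 3)
  P2: (1, 1, 2)
(2) SAFE — a valid safe sequence is P2, P9, P4, P7.
Key observation: P2 marks the first exact bind of the order: its need (1, 1, 2) fits the free (1, 1, 3) with zero slack on a requested resource.
Check, step by step:
  pool = (1, 1, 3)
  P2 needs (1, 1, 2) <= (1, 1, 3) -> finishes; pool += (3, 0, 1) = (4, 1, 4)
  P9 needs (2, 1, 1) <= (4, 1, 4) -> finishes; pool += (1, 0, 3) = (5, 1, 7)
  P4 needs (5, 1, 3) <= (5, 1, 7) -> finishes; pool += (2, 2, 1) = (7, 3, 8)
  P7 needs (2, 1, 4) <= (7, 3, 8) -> finishes; pool += (2, 3, 0) = (9, 6, 8)
(3) Exactly 4 of the possible complete orderings are safe sequences.


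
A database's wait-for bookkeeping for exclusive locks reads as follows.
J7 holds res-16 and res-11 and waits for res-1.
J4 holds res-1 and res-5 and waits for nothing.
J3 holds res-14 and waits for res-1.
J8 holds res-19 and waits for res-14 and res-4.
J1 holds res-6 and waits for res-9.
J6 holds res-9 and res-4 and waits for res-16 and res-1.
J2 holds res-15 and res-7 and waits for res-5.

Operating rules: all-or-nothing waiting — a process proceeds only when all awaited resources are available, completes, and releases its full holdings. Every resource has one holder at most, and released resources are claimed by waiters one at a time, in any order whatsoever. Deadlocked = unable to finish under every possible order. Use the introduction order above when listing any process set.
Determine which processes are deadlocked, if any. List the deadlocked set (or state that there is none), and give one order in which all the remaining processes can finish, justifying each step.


Nothing here is deadlocked.
Key observation: the wait graph is acyclic; completion cascades from the unblocked processes through everyone else.
One completion order for the rest: J4, J7, J6, J2, J1, J3, J8.
Check, step by step:
  J4 waits on nothing -> runs at once and releases res-1 and res-5
  J7: everything it awaited (res-1) is free; runs, freeing res-16 and res-11
  J6: everything it awaited (res-16 and res-1) is free; runs, freeing res-9 and res-4
  J2: everything it awaited (res-5) is free; runs, freeing res-15 and res-7
  J1: everything it awaited (res-9) is free; runs, freeing res-6
  J3: everything it awaited (res-1) is free; runs, freeing res-14
  J8: everything it awaited (res-14 and res-4) is free; runs, freeing res-19


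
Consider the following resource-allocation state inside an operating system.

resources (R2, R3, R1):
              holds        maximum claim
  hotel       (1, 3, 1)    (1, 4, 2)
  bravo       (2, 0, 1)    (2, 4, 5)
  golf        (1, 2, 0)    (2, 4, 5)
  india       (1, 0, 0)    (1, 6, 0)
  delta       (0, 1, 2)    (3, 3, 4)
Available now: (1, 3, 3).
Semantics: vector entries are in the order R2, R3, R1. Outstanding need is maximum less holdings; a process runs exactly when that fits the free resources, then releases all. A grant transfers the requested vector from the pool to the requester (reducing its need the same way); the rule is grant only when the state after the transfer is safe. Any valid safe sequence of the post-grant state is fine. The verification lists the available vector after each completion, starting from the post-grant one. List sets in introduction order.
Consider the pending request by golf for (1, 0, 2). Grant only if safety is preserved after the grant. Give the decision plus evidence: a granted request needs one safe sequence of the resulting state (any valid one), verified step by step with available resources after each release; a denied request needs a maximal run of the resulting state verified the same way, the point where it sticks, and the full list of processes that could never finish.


DENY: after the grant no complete ordering would exist.
Key observation: after hotel, india the pool peaks at (2, 6, 2), and each blocked process is short somewhere: bravo on R1; golf on R1; delta on R2.
On the post-grant state, hotel, india is a maximal run — nothing extends it. Step-by-step check:
  pool = (0, 3, 1)
  hotel: need (0, 1, 1) fits (0, 3, 1); releases (1, 3, 1), pool now (1, 6, 2)
  india: need (0, 6, 0) fits (1, 6, 2); releases (1, 0, 0), pool now (2, 6, 2)
  blocked: bravo wants (0, 4, 4), pool (2, 6, 2) — not enough R1
  blocked: golf wants (0, 2, 3), pool (2, 6, 2) — not enough R1
  blocked: delta wants (3, 2, 2), pool (2, 6, 2) — not enough R2
Processes that could never finish after the grant: bravo, golf and delta.


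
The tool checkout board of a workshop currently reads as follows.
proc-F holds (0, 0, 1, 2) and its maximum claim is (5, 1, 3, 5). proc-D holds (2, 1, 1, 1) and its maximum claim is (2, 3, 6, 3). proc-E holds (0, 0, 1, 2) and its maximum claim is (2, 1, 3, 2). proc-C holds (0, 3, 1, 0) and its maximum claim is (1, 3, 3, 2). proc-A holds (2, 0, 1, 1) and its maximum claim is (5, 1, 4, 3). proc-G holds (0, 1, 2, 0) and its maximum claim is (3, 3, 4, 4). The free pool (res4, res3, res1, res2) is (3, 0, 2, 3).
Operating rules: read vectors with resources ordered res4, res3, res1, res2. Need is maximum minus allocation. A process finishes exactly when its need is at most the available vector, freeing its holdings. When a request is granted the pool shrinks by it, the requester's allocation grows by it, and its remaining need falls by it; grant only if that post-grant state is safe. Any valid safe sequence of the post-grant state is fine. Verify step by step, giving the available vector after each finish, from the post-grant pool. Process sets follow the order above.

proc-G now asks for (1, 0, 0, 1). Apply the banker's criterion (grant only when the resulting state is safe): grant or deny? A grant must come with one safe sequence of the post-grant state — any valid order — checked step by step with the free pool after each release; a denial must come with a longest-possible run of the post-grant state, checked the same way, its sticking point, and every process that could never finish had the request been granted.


GRANT: granting preserves safety; a valid post-grant sequence is proc-C, proc-E, proc-G, proc-A, proc-F, proc-D.
Key observation: the grant leaves (2, 0, 2, 2) free — enough for proc-C, whose release restarts the cascade.
Step-by-step check of the post-grant state:
  pool = (2, 0, 2, 2)
  proc-C needs (1, 0, 2, 2) <= (2, 0, 2, 2) -> finishes; pool += (0, 3, 1, 0) = (2, 3, 3, 2)
  proc-E needs (2, 1, 2, 0) <= (2, 3, 3, 2) -> finishes; pool += (0, 0, 1, 2) = (2, 3, 4, 4)
  proc-G needs (2, 2, 2, 3) <= (2, 3, 4, 4) -> finishes; pool += (1, 1, 2, 1) = (3, 4, 6, 5)
  proc-A needs (3, 1, 3, 2) <= (3, 4, 6, 5) -> finishes; pool += (2, 0, 1, 1) = (5, 4, 7, 6)
  proc-F needs (5, 1, 2, 3) <= (5, 4, 7, 6) -> finishes; pool += (0, 0, 1, 2) = (5, 4, 8, 8)
  proc-D needs (0, 2, 5, 2) <= (5, 4, 8, 8) -> finishes; pool += (2, 1, 1, 1) = (7, 5, 9, 9)


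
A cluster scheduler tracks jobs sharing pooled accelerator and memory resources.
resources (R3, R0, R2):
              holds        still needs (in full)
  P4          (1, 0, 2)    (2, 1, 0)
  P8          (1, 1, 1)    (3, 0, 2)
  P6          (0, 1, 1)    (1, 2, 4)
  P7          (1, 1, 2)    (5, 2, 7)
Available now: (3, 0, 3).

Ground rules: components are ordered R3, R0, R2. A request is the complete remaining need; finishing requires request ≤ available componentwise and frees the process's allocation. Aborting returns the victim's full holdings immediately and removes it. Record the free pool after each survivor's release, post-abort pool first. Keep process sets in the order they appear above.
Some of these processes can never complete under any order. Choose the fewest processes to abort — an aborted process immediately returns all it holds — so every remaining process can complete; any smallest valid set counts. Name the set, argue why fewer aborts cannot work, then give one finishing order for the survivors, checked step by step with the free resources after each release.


The answer: abort P7.
Key observation: the deadlocked P6 becomes finishable only because P7 released (1, 1, 2); it completes at step 3 below.
Why nothing smaller works: aborting no one leaves the state deadlocked as given.
Survivors finish in the order: P8, P4, P6. Check, step by step (pool after the aborts first):
  pool = (4, 1, 5)
  run P8 (needs (3, 0, 2), free (4, 1, 5)); after release of (1, 1, 1) the pool is (5, 2, 6)
  run P4 (needs (2, 1, 0), free (5, 2, 6)); after release of (1, 0, 2) the pool is (6, 2, 8)
  run P6 (needs (1, 2, 4), free (6, 2, 8)); after release of (0, 1, 1) the pool is (6, 3, 9)


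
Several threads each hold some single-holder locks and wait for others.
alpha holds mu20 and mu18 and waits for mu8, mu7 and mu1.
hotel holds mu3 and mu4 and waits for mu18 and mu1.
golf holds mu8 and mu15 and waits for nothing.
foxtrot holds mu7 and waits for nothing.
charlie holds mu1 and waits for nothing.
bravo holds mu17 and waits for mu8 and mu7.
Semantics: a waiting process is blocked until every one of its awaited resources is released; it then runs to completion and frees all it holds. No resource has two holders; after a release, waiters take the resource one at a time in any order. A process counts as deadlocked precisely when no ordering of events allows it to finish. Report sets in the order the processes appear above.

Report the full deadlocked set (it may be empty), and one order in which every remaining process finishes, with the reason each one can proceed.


The deadlocked set is empty.
Key observation: all waits point, directly or indirectly, at processes that can finish, so nothing is permanently blocked.
The rest can finish in the order foxtrot, charlie, golf, alpha, hotel, bravo.
Verifying each step:
  foxtrot waits on nothing -> runs at once and releases mu7
  charlie waits on nothing -> runs at once and releases mu1
  golf waits on nothing -> runs at once and releases mu8 and mu15
  alpha: everything it awaited (mu8, mu7 and mu1) is free; runs, freeing mu20 and mu18
  hotel: everything it awaited (mu18 and mu1) is free; runs, freeing mu3 and mu4
  bravo: everything it awaited (mu8 and mu7) is free; runs, freeing mu17


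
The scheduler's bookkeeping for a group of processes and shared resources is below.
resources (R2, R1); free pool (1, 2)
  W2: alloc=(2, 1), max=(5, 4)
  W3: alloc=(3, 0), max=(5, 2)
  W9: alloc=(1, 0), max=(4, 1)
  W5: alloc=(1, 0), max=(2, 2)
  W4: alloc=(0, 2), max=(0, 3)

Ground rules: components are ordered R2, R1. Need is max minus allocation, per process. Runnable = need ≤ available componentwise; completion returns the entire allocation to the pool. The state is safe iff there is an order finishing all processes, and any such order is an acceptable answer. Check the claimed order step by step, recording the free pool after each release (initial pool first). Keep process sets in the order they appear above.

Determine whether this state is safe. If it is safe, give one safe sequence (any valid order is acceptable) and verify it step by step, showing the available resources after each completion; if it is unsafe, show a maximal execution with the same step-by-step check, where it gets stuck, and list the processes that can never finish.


The state is SAFE; one workable sequence: W4, W5, W3, W2, W9.
Key observation: W5 is the earliest step where a requested resource binds exactly: need (1, 2), pool (1, 4) at its turn.
Step-by-step check:
  pool = (1, 2)
  W4: need (0, 1) fits (1, 2); releases (0, 2), pool now (1, 4)
  W5: need (1, 2) fits (1, 4); releases (1, 0), pool now (2, 4)
  W3: need (2, 2) fits (2, 4); releases (3, 0), pool now (5, 4)
  W2: need (3, 3) fits (5, 4); releases (2, 1), pool now (7, 5)
  W9: need (3, 1) fits (7, 5); releases (1, 0), pool now (8, 5)


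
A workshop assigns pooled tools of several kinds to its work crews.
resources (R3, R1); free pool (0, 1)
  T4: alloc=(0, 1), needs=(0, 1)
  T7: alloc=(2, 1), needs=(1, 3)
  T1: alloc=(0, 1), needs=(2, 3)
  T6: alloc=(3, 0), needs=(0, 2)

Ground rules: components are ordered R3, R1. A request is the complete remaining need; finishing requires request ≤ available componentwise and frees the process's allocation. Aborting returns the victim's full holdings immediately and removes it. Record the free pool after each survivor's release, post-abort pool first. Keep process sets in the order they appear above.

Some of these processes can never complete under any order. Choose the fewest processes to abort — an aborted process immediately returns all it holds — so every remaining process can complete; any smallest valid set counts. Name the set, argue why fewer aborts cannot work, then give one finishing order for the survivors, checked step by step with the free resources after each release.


The answer: abort T1.
Key observation: before aborting T1, T7 was permanently blocked — no order could ever run it; afterwards it completes at step 3.
No smaller set exists: with zero aborts the deadlock remains.
Survivors finish in the order: T6, T4, T7. Step-by-step check (pool after the aborts first):
  pool = (0, 2)
  run T6 (needs (0, 2), free (0, 2)); after release of (3, 0) the pool is (3, 2)
  run T4 (needs (0, 1), free (3, 2)); after release of (0, 1) the pool is (3, 3)
  run T7 (needs (1, 3), free (3, 3)); after release of (2, 1) the pool is (5, 4)


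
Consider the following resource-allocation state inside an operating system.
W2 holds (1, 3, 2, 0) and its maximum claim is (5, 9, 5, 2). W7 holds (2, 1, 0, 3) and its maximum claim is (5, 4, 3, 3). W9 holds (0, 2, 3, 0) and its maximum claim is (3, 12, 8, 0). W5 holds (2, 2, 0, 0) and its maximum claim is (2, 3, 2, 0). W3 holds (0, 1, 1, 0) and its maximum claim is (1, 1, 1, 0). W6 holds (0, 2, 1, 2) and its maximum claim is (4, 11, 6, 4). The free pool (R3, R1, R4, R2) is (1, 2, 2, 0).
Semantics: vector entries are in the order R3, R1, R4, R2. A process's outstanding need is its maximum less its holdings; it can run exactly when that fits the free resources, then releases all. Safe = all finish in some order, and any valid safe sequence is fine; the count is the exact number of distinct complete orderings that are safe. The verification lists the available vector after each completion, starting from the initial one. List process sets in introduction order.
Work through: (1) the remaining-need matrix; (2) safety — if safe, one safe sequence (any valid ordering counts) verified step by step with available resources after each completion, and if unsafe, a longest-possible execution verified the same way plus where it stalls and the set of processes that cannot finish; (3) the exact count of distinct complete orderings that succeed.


(1) Need matrix, components ordered R3, R1, R4, R2:
  W2: (4, 6, 3, 2)
  W7: (3, 3, 3, 0)
  W9: (3, 10, 5, 0)
  W5: (0, 1, 2, 0)
  W3: (1, 0, 0, 0)
  W6: (4, 9, 5, 2)
(2) SAFE, for example via the order W5, W3, W7, W2, W6, W9.
Key observation: W5 is the earliest step where a requested resource binds exactly: need (0, 1, 2, 0), pool (1, 2, 2, 0) at its turn.
Walking it through:
  pool = (1, 2, 2, 0)
  W5: need (0, 1, 2, 0) fits (1, 2, 2, 0); releases (2, 2, 0, 0), pool now (3, 4, 2, 0)
  W3: need (1, 0, 0, 0) fits (3, 4, 2, 0); releases (0, 1, 1, 0), pool now (3, 5, 3, 0)
  W7: need (3, 3, 3, 0) fits (3, 5, 3, 0); releases (2, 1, 0, 3), pool now (5, 6, 3, 3)
  W2: need (4, 6, 3, 2) fits (5, 6, 3, 3); releases (1, 3, 2, 0), pool now (6, 9, 5, 3)
  W6: need (4, 9, 5, 2) fits (6, 9, 5, 3); releases (0, 2, 1, 2), pool now (6, 11, 6, 5)
  W9: need (3, 10, 5, 0) fits (6, 11, 6, 5); releases (0, 2, 3, 0), pool now (6, 13, 9, 5)
(3) The exact count: 2 of the possible complete orderings are safe sequences.


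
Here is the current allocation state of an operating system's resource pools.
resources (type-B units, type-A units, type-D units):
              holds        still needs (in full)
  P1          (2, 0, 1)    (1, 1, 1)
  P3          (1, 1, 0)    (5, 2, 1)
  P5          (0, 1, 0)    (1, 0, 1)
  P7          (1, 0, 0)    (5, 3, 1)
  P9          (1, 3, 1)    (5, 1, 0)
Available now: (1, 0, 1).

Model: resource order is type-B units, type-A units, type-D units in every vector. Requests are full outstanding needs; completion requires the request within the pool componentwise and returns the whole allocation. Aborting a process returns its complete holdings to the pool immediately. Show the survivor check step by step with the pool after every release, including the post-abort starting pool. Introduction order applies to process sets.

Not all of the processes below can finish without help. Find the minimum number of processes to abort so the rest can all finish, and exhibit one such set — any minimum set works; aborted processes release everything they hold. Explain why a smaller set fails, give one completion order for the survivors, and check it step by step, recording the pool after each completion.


Minimum abort set: P3 and P9.
Key observation: no ordering could ever have run P7 before the abort of P3 and P9; with (2, 4, 1) back in the pool it fits at step 2.
Why nothing smaller works — every single abort fails: P1 alone leaves P3 blocked (short on type-B units and type-A units); P3 alone leaves P7 blocked (short on type-B units and type-A units); P5 alone leaves P3 blocked (short on type-B units and type-A units); P7 alone leaves P3 blocked (short on type-B units and type-A units); P9 alone leaves P3 blocked (short on type-B units).
One survivor order: P1, P7, P5. Step-by-step check (post-abort pool first):
  pool = (3, 4, 2)
  P1 needs (1, 1, 1) <= (3, 4, 2) -> finishes; pool += (2, 0, 1) = (5, 4, 3)
  P7 needs (5, 3, 1) <= (5, 4, 3) -> finishes; pool += (1, 0, 0) = (6, 4, 3)
  P5 needs (1, 0, 1) <= (6, 4, 3) -> finishes; pool += (0, 1, 0) = (6, 5, 3)


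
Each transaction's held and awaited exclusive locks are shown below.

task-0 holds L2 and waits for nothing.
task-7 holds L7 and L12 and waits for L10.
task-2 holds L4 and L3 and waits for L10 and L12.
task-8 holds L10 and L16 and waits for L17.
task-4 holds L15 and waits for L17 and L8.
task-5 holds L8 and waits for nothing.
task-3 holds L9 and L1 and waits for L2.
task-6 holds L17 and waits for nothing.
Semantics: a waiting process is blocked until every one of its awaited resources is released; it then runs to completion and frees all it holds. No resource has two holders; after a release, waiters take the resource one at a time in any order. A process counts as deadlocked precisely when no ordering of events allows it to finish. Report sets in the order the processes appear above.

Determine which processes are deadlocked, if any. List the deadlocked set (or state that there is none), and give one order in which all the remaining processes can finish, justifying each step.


Nothing here is deadlocked.
Key observation: all waits point, directly or indirectly, at processes that can finish, so nothing is permanently blocked.
The rest can finish in the order task-5, task-6, task-4, task-8, task-0, task-7, task-3, task-2.
Check, step by step:
  run task-5 (it waits on nothing); releases L8
  run task-6 (it waits on nothing); releases L17
  task-4: everything it awaited (L17 and L8) is free; runs, freeing L15
  task-8: everything it awaited (L17) is free; runs, freeing L10 and L16
  run task-0 (it waits on nothing); releases L2
  task-7: everything it awaited (L10) is free; runs, freeing L7 and L12
  task-3: everything it awaited (L2) is free; runs, freeing L9 and L1
  task-2: everything it awaited (L10 and L12) is free; runs, freeing L4 and L3


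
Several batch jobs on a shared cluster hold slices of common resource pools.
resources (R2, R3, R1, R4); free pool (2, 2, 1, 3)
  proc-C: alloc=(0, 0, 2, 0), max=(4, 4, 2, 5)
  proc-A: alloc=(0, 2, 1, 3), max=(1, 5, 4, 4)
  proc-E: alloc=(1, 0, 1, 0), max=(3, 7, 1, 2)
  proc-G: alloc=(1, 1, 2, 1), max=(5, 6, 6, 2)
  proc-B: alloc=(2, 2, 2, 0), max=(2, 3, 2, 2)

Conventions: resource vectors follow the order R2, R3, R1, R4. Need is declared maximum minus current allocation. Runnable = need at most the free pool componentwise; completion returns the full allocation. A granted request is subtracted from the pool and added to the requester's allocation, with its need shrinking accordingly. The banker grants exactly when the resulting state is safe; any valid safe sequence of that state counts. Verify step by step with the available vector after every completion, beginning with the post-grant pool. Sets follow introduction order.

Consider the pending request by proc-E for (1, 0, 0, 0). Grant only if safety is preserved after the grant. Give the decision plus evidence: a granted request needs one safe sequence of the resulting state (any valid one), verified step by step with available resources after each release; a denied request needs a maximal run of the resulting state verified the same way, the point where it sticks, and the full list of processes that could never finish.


DENY: after the grant no complete ordering would exist.
Key observation: after proc-B, proc-A the pool peaks at (3, 6, 4, 6), and each blocked process is short somewhere: proc-C on R2; proc-E on R3; proc-G on R2.
After a pretend grant, a maximal execution: proc-B, proc-A — then nothing else fits. Verifying each step:
  pool = (1, 2, 1, 3)
  run proc-B (needs (0, 1, 0, 2), free (1, 2, 1, 3)); after release of (2, 2, 2, 0) the pool is (3, 4, 3, 3)
  run proc-A (needs (1, 3, 3, 1), free (3, 4, 3, 3)); after release of (0, 2, 1, 3) the pool is (3, 6, 4, 6)
  proc-C still needs (4, 4, 0, 5) but only (3, 6, 4, 6) is free — short on R2
  proc-E still needs (1, 7, 0, 2) but only (3, 6, 4, 6) is free — short on R3
  proc-G still needs (4, 5, 4, 1) but only (3, 6, 4, 6) is free — short on R2
Had the request been granted, proc-C, proc-E and proc-G could never finish.


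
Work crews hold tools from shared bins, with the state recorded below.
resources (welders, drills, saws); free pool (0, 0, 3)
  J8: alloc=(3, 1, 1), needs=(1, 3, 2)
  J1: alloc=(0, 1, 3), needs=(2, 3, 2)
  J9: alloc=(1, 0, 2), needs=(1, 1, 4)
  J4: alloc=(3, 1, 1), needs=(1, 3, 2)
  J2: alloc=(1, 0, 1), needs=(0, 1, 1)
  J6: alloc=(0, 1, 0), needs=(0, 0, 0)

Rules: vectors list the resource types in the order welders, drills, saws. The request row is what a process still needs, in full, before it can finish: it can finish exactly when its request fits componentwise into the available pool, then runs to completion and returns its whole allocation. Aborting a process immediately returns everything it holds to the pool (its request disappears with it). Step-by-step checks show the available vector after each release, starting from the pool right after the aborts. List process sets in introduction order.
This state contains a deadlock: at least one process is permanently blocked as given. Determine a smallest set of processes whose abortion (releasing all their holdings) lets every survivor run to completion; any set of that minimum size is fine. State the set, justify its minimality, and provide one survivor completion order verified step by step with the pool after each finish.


The answer: abort J1 and J4.
Key observation: J8 had no path to completion before; after the abort of J1 and J4 ((3, 2, 4) returned), step 3 is where it fits.
No one abort is enough; case by case: J8 alone leaves J1 blocked (short on drills); J1 alone leaves J8 blocked (short on drills); J9 alone leaves J8 blocked (short on drills); J4 alone leaves J8 blocked (short on drills); J2 alone leaves J8 blocked (short on drills); J6 alone leaves J8 blocked (short on drills).
Survivors finish in the order: J6, J9, J8, J2. Verifying each step (pool after the aborts first):
  pool = (3, 2, 7)
  J6: need (0, 0, 0) fits (3, 2, 7); releases (0, 1, 0), pool now (3, 3, 7)
  J9: need (1, 1, 4) fits (3, 3, 7); releases (1, 0, 2), pool now (4, 3, 9)
  J8: need (1, 3, 2) fits (4, 3, 9); releases (3, 1, 1), pool now (7, 4, 10)
  J2: need (0, 1, 1) fits (7, 4, 10); releases (1, 0, 1), pool now (8, 4, 11)


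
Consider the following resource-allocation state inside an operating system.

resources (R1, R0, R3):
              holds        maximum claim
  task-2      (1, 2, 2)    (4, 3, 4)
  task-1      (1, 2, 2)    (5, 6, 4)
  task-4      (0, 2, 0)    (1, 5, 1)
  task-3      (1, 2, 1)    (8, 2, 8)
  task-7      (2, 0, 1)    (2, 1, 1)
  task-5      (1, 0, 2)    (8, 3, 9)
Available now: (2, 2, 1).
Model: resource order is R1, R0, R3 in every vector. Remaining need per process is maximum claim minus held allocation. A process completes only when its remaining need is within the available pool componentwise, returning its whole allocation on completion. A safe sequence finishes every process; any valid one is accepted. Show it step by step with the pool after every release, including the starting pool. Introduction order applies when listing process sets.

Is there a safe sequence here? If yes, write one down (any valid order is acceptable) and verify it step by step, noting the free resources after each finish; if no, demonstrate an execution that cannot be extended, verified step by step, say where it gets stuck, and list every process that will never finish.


The state is UNSAFE.
Key observation: R1 is the bottleneck — with task-7, task-2, task-1, task-4 done the pool holds (6, 8, 6), short of every remaining need.
The run task-7, task-2, task-1, task-4 cannot be extended any further. Check, step by step:
  pool = (2, 2, 1)
  task-7 needs (0, 1, 0) <= (2, 2, 1) -> finishes; pool += (2, 0, 1) = (4, 2, 2)
  task-2 needs (3, 1, 2) <= (4, 2, 2) -> finishes; pool += (1, 2, 2) = (5, 4, 4)
  task-1 needs (4, 4, 2) <= (5, 4, 4) -> finishes; pool += (1, 2, 2) = (6, 6, 6)
  task-4 needs (1, 3, 1) <= (6, 6, 6) -> finishes; pool += (0, 2, 0) = (6, 8, 6)
  task-3 still needs (7, 0, 7) but only (6, 8, 6) is free — short on R1 and R3
  task-5 still needs (7, 3, 7) but only (6, 8, 6) is free — short on R1 and R3
Permanently blocked: task-3 and task-5.


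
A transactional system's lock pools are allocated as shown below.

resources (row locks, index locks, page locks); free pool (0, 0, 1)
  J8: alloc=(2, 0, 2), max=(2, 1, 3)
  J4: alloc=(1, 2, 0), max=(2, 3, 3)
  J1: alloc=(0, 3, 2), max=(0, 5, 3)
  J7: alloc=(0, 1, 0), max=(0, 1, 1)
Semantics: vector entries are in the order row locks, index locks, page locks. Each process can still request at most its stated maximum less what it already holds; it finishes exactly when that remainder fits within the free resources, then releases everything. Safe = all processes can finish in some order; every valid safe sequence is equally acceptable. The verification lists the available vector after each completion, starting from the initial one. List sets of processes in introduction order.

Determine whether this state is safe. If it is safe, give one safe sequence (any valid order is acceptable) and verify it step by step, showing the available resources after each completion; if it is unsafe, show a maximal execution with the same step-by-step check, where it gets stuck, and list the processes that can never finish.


SAFE, for example via the order J7, J8, J4, J1.
Key observation: the order's first zero-slack moment is J7 ((0, 0, 1) needed, (0, 0, 1) free — a requested resource with nothing to spare).
Check, step by step:
  pool = (0, 0, 1)
  J7: need (0, 0, 1) fits (0, 0, 1); releases (0, 1, 0), pool now (0, 1, 1)
  J8: need (0, 1, 1) fits (0, 1, 1); releases (2, 0, 2), pool now (2, 1, 3)
  J4: need (1, 1, 3) fits (2, 1, 3); releases (1, 2, 0), pool now (3, 3, 3)
  J1: need (0, 2, 1) fits (3, 3, 3); releases (0, 3, 2), pool now (3, 6, 5)


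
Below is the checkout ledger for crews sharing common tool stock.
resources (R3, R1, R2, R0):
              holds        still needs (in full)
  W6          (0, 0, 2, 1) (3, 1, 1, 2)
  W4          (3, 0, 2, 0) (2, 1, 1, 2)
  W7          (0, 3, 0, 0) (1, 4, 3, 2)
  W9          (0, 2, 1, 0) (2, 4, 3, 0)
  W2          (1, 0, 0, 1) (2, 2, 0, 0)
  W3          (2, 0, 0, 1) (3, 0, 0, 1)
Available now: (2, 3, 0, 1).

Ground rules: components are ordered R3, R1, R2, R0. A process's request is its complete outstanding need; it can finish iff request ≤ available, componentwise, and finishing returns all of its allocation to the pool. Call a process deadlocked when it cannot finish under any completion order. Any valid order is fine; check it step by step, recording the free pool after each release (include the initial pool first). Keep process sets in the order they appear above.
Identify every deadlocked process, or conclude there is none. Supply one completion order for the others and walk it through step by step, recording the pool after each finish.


The deadlocked set is W6, W4, W7 and W9.
Key observation: once W2, W3 finish, the pool peaks at (5, 3, 0, 3) — and every remaining process still needs more R2 than that.
The rest can finish in the order W2, W3. Walking it through:
  pool = (2, 3, 0, 1)
  W2 needs (2, 2, 0, 0) <= (2, 3, 0, 1) -> finishes; pool += (1, 0, 0, 1) = (3, 3, 0, 2)
  W3 needs (3, 0, 0, 1) <= (3, 3, 0, 2) -> finishes; pool += (2, 0, 0, 1) = (5, 3, 0, 3)
The blocked processes can never fit:
  W6 still needs (3, 1, 1, 2) but only (5, 3, 0, 3) is free — short on R2
  W4 still needs (2, 1, 1, 2) but only (5, 3, 0, 3) is free — short on R2
  W7 still needs (1, 4, 3, 2) but only (5, 3, 0, 3) is free — short on R1 and R2
  W9 still needs (2, 4, 3, 0) but only (5, 3, 0, 3) is free — short on R1 and R2
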